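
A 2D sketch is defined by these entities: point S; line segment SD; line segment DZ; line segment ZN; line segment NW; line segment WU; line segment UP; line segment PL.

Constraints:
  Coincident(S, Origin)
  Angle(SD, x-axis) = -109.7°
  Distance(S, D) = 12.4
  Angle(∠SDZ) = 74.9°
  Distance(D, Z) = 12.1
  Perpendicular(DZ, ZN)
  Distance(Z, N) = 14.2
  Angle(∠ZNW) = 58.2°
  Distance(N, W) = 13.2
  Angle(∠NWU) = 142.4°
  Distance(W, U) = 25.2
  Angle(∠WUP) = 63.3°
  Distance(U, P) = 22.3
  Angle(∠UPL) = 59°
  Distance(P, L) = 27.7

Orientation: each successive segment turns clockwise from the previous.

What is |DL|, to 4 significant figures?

8.500

S is at the origin; SD runs at -109.7° with length 12.4, so D = (-4.180, -11.67). ∠SDZ = 74.9° gives DZ at 145.2° from the x-axis; with |DZ| = 12.1, Z = (-14.12, -4.769). DZ ⟂ ZN, so ZN runs at 55.20°; with |ZN| = 14.2, N = (-6.012, 6.892). ∠ZNW = 58.2° gives NW at -66.60° from the x-axis; with |NW| = 13.2, W = (-0.7694, -5.223). ∠NWU = 142.4° gives WU at -104.2° from the x-axis; with |WU| = 25.2, U = (-6.951, -29.65). ∠WUP = 63.3° gives UP at 139.1° from the x-axis; with |UP| = 22.3, P = (-23.81, -15.05). ∠UPL = 59.0° gives PL at 18.10° from the x-axis; with |PL| = 27.7, L = (2.523, -6.446). Then |DL| = |L − D| = 8.500.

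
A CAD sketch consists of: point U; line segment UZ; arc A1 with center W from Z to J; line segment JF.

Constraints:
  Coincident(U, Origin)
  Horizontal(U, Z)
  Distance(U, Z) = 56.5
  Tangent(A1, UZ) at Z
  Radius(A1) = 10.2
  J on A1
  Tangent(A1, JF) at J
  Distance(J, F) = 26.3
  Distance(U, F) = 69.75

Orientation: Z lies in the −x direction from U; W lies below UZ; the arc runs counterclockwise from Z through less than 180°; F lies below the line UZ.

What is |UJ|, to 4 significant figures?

67.54

Checks: |WJ| = 10.20 ✓; ∠(WJ, JF) = 90.00° ✓; |JF| = 26.30 ✓; |UF| = 69.75 ✓.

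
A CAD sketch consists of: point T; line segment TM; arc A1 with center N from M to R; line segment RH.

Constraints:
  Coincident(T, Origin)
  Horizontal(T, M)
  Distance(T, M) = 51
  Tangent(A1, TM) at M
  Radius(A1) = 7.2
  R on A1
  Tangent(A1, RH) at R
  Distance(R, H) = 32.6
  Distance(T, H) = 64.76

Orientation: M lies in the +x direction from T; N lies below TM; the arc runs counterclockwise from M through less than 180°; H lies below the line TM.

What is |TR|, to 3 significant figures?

44.8

Checks: T.y = 0.00, M.y = 0.00 ✓; |NM| = 7.200 ✓; |NR| = 7.200 ✓; ∠(NR, RH) = 90.00° ✓; |RH| = 32.60 ✓; |TH| = 64.76 ✓.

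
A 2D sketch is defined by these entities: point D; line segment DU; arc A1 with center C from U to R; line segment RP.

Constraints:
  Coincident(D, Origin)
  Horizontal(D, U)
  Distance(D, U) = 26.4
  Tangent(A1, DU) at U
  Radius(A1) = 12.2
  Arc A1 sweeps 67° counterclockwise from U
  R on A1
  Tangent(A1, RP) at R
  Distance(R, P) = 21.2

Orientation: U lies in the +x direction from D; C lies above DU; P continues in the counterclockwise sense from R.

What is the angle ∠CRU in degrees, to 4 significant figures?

56.50°

D is at the origin; DU is horizontal with |DU| = 26.4 and U on the +x side, so U = (26.40, 0.000). Since A1 is tangent to DU there, CU ⟂ DU, so C = U + (0, 12.2) = (26.40, 12.20). On A1, U sits at bearing -90° from C; a 67° counterclockwise sweep puts R at bearing -23°, so R = C + 12.2·(cos -23°, sin -23°) = (37.63, 7.433). Then cos ∠CRU = RC·RU / (|RC||RU|), giving 56.50°.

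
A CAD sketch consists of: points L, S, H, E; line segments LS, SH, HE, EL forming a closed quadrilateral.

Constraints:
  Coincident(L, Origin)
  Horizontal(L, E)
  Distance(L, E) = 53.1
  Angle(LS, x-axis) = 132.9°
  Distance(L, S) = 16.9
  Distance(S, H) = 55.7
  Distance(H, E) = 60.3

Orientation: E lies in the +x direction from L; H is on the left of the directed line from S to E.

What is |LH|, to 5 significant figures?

59.621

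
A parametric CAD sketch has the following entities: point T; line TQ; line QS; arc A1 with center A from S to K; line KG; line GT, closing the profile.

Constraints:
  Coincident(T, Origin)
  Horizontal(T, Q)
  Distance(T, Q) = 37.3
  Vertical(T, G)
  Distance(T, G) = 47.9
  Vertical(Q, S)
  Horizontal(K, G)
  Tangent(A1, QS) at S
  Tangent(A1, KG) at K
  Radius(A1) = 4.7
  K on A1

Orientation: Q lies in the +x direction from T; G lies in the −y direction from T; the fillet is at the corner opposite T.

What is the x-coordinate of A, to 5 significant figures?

32.600

TG is vertical with |TG| = 47.9 and G on the −y side, so G = (0.0000, -47.900). The virtual corner opposite T is at (37.300, -47.900). Tangency of A1 to QS means the radius AS is perpendicular to QS and A1 meets KG tangentially, so AK is at right angles to KG, with radius 4.7, so the center A sits 4.7 in from both sides at A = (32.600, -43.200). So A.x = 32.600.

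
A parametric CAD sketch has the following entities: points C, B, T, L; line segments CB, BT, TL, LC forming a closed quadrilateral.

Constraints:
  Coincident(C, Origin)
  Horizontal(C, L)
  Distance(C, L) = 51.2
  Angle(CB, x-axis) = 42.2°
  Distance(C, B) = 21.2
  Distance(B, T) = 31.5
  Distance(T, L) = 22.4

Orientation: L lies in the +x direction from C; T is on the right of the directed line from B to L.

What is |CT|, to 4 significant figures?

34.81

C is at the origin; C and L share the same y with |CL| = 51.2 and L in +x, so L = (51.2, 0). CB runs at 42.2° with |CB| = 21.2, so B = (15.71, 14.24). T is determined by |BT| = 31.5 and |TL| = 22.4 together: it lies at the intersection of circle(B, 31.5) and circle(L, 22.4). With |BL| = 38.25, the foot of the radical line on BL is 25.53 from B and the perpendicular offset is √(31.5² − 25.53²) = 18.44. Taking the right-of-BL solution: T = (32.54, -12.39).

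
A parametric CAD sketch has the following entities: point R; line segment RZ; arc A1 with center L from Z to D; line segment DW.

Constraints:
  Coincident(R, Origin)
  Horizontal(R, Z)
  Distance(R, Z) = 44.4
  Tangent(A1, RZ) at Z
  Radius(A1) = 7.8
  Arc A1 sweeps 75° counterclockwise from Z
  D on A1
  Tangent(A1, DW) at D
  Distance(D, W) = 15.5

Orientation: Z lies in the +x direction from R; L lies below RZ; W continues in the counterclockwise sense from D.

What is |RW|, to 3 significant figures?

38.9

On A1, Z sits at bearing 90° from L; a 75° counterclockwise sweep puts D at bearing 165°, so D = L + 7.8·(cos 165°, sin 165°) = (36.9, -5.78). Tangency of A1 to DW means the radius LD is perpendicular to DW, so DW runs along (−sin 165°, cos 165°); with |DW| = 15.5, W = (32.9, -20.8). Then |RW| = |W − R| = 38.9.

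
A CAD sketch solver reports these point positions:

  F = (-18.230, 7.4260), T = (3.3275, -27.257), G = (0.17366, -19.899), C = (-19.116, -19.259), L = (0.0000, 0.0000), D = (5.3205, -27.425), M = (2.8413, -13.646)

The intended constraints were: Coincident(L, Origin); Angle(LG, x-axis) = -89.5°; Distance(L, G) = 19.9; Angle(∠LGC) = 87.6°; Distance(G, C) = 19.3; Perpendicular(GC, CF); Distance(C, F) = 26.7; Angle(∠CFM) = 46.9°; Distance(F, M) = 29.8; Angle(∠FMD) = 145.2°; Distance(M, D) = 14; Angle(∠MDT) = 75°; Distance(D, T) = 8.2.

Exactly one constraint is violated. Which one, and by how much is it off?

Distance(D, T) = 8.2 — off by 6.20.

L = (0.00, 0.00) ✓; LG at -89.50° ✓; |LG| = 19.90 ✓; ∠LGC = 87.60° ✓; |GC| = 19.30 ✓; ∠(GC, CF) = 90.00° ✓; |CF| = 26.70 ✓; ∠CFM = 46.90° ✓; |FM| = 29.80 ✓; ∠FMD = 145.2° ✓; |MD| = 14.00 ✓; ∠MDT = 74.98° ✓; |DT| = 2.000 ✗.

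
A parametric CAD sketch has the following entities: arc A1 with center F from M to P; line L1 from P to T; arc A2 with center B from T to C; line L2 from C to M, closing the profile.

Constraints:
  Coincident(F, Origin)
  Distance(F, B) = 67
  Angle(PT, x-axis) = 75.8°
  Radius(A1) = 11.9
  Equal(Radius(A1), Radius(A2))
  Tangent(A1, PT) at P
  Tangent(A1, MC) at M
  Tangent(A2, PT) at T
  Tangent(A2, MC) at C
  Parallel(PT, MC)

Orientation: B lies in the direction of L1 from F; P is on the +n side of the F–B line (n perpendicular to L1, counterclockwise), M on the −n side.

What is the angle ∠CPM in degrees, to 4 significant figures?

70.44°

Tangency of A1 to both parallel lines with radius 11.9 puts P and M at F ± 11.9·n: P = (-11.54, 2.919), M = (11.54, -2.919). Equal radii place T and C the same way about B: T = B + 11.9·n = (4.899, 67.87), C = B − 11.9·n = (27.97, 62.03). Then cos ∠CPM = PC·PM / (|PC||PM|), giving 70.44°.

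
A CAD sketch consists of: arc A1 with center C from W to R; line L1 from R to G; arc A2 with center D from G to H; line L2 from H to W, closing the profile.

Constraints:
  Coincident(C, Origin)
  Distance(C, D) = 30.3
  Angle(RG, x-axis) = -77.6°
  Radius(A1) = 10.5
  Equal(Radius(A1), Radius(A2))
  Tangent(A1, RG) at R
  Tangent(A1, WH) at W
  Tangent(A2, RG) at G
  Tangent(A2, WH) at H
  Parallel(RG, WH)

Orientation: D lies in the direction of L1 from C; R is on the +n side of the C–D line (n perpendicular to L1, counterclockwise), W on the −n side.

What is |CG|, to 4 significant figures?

32.07

The slot axis is L1's direction at -77.6°, so u = (cos -77.6°, sin -77.6°) = (0.2147, -0.9767) and n = (−sin -77.6°, cos -77.6°) = (0.9767, 0.2147). C is at the origin and D lies 30.3 along u from C, so D = 30.3·u = (6.506, -29.59). Tangency of A1 to both parallel lines with radius 10.5 puts R and W at C ± 10.5·n: R = (10.26, 2.255), W = (-10.26, -2.255). Equal radii place G and H the same way about D: G = D + 10.5·n = (16.76, -27.34), H = D − 10.5·n = (-3.749, -31.85). Then |CG| = |G − C| = 32.07.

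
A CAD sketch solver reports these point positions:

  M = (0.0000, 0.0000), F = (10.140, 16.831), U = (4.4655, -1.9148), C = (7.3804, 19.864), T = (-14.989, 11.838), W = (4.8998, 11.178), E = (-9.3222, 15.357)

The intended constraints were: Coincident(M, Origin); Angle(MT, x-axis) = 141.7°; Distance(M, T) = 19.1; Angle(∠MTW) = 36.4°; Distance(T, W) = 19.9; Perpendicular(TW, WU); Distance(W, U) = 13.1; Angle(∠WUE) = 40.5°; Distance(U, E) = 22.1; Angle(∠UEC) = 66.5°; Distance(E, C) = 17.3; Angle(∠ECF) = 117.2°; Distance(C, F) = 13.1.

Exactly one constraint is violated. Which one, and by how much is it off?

Distance(C, F) = 13.1 — off by 9.00.

M = (0.00, 0.00) ✓; MT at 141.7° ✓; |MT| = 19.10 ✓; ∠MTW = 36.40° ✓; |TW| = 19.90 ✓; ∠(TW, WU) = 90.00° ✓; |WU| = 13.10 ✓; ∠WUE = 40.50° ✓; |UE| = 22.10 ✓; ∠UEC = 66.50° ✓; |EC| = 17.30 ✓; ∠ECF = 117.2° ✓; |CF| = 4.101 ✗.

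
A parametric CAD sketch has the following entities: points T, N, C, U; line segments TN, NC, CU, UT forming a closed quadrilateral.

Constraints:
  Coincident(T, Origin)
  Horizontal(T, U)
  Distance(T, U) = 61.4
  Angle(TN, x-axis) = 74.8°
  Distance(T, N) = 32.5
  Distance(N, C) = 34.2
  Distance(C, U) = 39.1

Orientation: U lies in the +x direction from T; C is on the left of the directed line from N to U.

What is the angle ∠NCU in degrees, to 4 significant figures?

113.8°

T is at the origin; TU is horizontal with |TU| = 61.4 and U in +x, so U = (61.4, 0). TN runs at 74.8° with |TN| = 32.5, so N = (8.521, 31.36). C is determined by |NC| = 34.2 and |CU| = 39.1 together: it lies at the intersection of circle(N, 34.2) and circle(U, 39.1). With |NU| = 61.48, the foot of the radical line on NU is 27.82 from N and the perpendicular offset is √(34.2² − 27.82²) = 19.89. Taking the left-of-NU solution: C = (42.60, 34.28).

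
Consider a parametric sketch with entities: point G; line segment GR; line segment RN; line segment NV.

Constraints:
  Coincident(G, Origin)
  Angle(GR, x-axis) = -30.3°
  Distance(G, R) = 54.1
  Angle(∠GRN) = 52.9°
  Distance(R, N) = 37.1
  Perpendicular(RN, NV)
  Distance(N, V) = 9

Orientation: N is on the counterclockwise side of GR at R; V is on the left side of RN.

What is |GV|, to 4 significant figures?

34.44

G is at the origin; GR runs at -30.3° with length 54.1, so R = 54.1·(cos -30.3°, sin -30.3°) = (46.71, -27.29). ∠GRN = 52.9°, so RN runs at -30.3° + (180° − 52.9°) = 96.80° from the x-axis; with |RN| = 37.1, N = R + 37.1·(cos 96.80°, sin 96.80°) = (42.32, 9.544). The perpendicularity gives NV at right angles to RN; with |NV| = 9.0 on the left of RN, V = N + 9.0·(-0.9930, -0.1184) = (33.38, 8.478). Then |GV| = |V − G| = 34.44.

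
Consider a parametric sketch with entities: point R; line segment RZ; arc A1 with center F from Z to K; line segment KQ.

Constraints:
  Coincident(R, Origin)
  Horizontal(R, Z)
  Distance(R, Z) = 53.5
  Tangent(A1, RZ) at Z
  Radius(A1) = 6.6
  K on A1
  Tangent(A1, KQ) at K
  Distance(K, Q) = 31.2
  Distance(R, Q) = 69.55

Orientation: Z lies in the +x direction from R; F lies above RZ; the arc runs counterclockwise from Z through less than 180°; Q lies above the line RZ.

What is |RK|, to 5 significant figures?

60.495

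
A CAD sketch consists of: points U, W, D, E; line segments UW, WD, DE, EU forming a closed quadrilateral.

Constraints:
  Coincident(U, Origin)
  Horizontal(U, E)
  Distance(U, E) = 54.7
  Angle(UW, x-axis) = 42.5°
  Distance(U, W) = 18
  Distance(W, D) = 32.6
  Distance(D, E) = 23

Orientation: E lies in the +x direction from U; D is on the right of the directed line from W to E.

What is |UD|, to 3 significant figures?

37.1

Checks: |UE| = 54.70 ✓; |UW| = 18.00 ✓; |WD| = 32.60 ✓; |DE| = 23.00 ✓.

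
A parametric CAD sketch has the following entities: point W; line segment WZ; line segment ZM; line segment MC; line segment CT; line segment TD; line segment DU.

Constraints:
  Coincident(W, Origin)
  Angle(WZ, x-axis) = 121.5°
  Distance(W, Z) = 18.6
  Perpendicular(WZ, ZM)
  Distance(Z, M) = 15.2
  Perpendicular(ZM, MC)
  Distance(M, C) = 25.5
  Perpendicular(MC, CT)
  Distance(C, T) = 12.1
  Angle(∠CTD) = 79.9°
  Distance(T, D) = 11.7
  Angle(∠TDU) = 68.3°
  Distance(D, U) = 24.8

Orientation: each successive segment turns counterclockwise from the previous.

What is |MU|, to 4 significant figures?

29.21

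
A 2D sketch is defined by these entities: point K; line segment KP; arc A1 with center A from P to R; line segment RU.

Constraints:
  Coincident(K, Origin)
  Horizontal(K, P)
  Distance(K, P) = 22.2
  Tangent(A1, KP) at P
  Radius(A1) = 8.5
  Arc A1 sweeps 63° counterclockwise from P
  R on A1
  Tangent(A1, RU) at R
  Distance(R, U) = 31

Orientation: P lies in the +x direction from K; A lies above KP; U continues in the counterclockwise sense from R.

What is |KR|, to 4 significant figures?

30.13

K is at the origin; K and P share the same y with |KP| = 22.2 and P on the +x side, so P = (22.20, 0.000). The tangent condition forces AP to be normal to KP, so A = P + (0, 8.5) = (22.20, 8.500). On A1, P sits at bearing -90° from A; a 63° counterclockwise sweep puts R at bearing -27°, so R = A + 8.5·(cos -27°, sin -27°) = (29.77, 4.641). Then |KR| = |R − K| = 30.13.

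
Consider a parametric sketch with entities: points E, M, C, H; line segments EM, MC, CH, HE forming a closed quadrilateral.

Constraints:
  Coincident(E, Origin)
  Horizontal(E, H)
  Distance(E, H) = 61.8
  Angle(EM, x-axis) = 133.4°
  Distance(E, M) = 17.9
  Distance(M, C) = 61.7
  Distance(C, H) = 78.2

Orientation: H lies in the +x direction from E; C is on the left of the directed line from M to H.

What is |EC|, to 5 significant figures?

68.680

E is at the origin; EH is horizontal with |EH| = 61.8 and H in +x, so H = (61.8, 0). EM runs at 133.4° with |EM| = 17.9, so M = (-12.299, 13.006). C is determined by |MC| = 61.7 and |CH| = 78.2 together: it lies at the intersection of circle(M, 61.7) and circle(H, 78.2). With |MH| = 75.232, the foot of the radical line on MH is 22.274 from M and the perpendicular offset is √(61.7² − 22.274²) = 57.539. Taking the left-of-MH solution: C = (19.587, 65.828).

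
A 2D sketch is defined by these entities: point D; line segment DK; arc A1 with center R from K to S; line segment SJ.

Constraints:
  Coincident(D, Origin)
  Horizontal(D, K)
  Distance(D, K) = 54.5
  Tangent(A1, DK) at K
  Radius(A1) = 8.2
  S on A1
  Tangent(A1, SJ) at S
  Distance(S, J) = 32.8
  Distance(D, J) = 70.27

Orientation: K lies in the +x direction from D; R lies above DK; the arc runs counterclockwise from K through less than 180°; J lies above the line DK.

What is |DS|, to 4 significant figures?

63.31

D is at the origin; D and K share the same y with |DK| = 54.5 and K on the +x side, so K = (54.50, 0.000). Since A1 is tangent to DK there, RK ⟂ DK, so R = K + (0, 8.2) = (54.50, 8.200). Since RS ⟂ SJ (tangency), |RJ| = √(8.2² + 32.8²) = 33.81 regardless of where S sits on A1. So J lies on both circle(D, 70.27) and circle(R, 33.81); the above-DK intersection is J = (56.37, 41.96). S is the foot of the tangent from J: S = (62.55, 9.746).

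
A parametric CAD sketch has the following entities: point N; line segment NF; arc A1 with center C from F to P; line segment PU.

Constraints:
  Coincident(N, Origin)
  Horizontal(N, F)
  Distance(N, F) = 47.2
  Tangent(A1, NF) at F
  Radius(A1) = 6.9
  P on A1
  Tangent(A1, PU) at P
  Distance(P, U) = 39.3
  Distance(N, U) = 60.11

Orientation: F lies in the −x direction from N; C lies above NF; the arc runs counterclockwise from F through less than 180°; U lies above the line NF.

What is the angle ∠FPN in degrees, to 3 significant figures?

127°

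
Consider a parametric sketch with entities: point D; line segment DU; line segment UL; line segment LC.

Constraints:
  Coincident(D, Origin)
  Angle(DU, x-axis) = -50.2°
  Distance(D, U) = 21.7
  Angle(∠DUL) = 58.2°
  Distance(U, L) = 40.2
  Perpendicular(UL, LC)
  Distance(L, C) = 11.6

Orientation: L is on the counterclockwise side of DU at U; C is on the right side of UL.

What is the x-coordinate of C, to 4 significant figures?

37.59

∠DUL = 58.2°, so UL runs at -50.2° + (180° − 58.2°) = 71.60° from the x-axis; with |UL| = 40.2, L = U + 40.2·(cos 71.60°, sin 71.60°) = (26.58, 21.47). The perpendicularity gives LC at right angles to UL; with |LC| = 11.6 on the right of UL, C = L + 11.6·(0.9489, -0.3156) = (37.59, 17.81). So C.x = 37.59.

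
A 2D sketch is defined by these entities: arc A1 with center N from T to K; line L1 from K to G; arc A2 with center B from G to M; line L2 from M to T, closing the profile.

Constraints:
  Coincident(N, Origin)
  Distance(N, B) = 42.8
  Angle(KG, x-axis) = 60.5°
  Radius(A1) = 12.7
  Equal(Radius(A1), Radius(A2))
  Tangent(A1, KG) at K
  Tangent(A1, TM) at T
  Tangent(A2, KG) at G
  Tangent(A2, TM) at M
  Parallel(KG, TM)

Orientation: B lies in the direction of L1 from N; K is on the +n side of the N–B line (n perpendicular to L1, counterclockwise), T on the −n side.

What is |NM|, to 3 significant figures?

44.6

Tangency of A1 to both parallel lines with radius 12.7 puts K and T at N ± 12.7·n: K = (-11.1, 6.25), T = (11.1, -6.25). Equal radii place G and M the same way about B: G = B + 12.7·n = (10.0, 43.5), M = B − 12.7·n = (32.1, 31.0). Then |NM| = |M − N| = 44.6.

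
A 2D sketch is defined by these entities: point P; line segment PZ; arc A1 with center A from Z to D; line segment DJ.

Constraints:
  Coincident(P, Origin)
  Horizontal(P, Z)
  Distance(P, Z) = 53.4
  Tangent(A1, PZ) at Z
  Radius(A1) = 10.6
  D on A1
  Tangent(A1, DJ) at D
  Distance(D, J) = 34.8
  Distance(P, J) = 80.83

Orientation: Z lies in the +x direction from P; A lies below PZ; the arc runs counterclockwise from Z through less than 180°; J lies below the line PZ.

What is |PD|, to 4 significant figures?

48.55

P is at the origin; PZ is horizontal with |PZ| = 53.4 and Z on the +x side, so Z = (53.40, 0.000). The tangent condition forces AZ to be normal to PZ, so A = Z + (0, -10.6) = (53.40, -10.60). Since AD ⟂ DJ (tangency), |AJ| = √(10.6² + 34.8²) = 36.38 regardless of where D sits on A1. So J lies on both circle(P, 80.83) and circle(A, 36.38); the below-PZ intersection is J = (67.80, -44.01). D is the foot of the tangent from J: D = (45.31, -17.45).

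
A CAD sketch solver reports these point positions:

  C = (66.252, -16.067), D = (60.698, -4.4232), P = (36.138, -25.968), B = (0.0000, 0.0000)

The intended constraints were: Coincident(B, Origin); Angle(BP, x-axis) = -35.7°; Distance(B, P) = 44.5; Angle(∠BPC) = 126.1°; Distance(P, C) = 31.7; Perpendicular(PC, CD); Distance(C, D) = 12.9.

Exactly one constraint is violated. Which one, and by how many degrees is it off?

Perpendicular(PC, CD) — off by 7.30°.

B = (0.00, 0.00) ✓; BP at -35.70° ✓; |BP| = 44.50 ✓; ∠BPC = 126.1° ✓; |PC| = 31.70 ✓; ∠(PC, CD) = 97.30° ✗; |CD| = 12.90 ✓.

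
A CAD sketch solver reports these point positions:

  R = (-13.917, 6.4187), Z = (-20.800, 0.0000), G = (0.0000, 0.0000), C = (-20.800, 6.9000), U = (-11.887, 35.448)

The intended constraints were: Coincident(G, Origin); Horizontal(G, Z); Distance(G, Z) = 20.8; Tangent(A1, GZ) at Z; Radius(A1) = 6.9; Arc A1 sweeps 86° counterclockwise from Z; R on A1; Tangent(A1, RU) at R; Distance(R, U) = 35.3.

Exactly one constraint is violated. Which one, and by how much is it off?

Distance(R, U) = 35.3 — off by 6.20.

G = (0.00, 0.00) ✓; G.y = 0.00, Z.y = 0.00 ✓; |GZ| = 20.80 ✓; ∠(CZ, ZG) = 90.00° ✓; |CZ| = 6.900 ✓; bearing(C→R) − bearing(C→Z) = 86.00° ✓; |CR| = 6.900 ✓; ∠(CR, RU) = 90.00° ✓; |RU| = 29.10 ✗.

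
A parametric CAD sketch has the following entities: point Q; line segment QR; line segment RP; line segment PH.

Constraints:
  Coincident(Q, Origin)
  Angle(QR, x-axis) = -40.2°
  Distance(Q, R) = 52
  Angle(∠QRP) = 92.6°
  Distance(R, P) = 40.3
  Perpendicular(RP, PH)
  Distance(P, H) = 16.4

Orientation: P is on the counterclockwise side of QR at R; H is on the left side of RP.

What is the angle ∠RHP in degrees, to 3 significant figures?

67.9°

∠QRP = 92.6°, so RP runs at -40.2° + (180° − 92.6°) = 47.2° from the x-axis; with |RP| = 40.3, P = R + 40.3·(cos 47.2°, sin 47.2°) = (67.1, -3.99). RP is perpendicular to PH; with |PH| = 16.4 on the left of RP, H = P + 16.4·(-0.734, 0.679) = (55.1, 7.15). Then cos ∠RHP = HR·HP / (|HR||HP|), giving 67.9°.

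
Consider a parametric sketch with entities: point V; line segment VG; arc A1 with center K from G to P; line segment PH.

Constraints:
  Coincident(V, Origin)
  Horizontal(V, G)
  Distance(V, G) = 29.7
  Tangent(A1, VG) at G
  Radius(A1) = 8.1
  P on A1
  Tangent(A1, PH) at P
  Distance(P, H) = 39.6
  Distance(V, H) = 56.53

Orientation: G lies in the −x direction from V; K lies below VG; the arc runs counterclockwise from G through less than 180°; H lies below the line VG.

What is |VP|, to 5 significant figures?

38.877

Checks: V.y = 0.00, G.y = 0.00 ✓; |KP| = 8.100 ✓; ∠(KP, PH) = 90.00° ✓; |PH| = 39.60 ✓; |VH| = 56.53 ✓.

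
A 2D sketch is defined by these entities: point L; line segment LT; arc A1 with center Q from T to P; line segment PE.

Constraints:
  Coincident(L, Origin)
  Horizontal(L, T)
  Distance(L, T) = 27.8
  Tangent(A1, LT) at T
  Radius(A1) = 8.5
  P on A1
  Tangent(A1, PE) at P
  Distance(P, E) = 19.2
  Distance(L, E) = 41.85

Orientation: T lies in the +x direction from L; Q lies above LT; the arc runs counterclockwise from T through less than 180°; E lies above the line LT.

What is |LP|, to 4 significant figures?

37.57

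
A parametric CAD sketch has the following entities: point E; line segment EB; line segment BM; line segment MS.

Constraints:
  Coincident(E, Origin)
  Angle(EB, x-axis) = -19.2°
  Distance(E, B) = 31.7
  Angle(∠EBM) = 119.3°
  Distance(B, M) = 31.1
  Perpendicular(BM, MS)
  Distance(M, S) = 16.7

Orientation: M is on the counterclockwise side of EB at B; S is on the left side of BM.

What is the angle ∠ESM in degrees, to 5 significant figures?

103.21°

E is at the origin; EB runs at -19.2° with length 31.7, so B = 31.7·(cos -19.2°, sin -19.2°) = (29.937, -10.425). ∠EBM = 119.3°, so BM runs at -19.2° + (180° − 119.3°) = 41.500° from the x-axis; with |BM| = 31.1, M = B + 31.1·(cos 41.500°, sin 41.500°) = (53.229, 10.182). The perpendicularity gives MS at right angles to BM; with |MS| = 16.7 on the left of BM, S = M + 16.7·(-0.66262, 0.74896) = (42.163, 22.690). Then cos ∠ESM = SE·SM / (|SE||SM|), giving 103.21°.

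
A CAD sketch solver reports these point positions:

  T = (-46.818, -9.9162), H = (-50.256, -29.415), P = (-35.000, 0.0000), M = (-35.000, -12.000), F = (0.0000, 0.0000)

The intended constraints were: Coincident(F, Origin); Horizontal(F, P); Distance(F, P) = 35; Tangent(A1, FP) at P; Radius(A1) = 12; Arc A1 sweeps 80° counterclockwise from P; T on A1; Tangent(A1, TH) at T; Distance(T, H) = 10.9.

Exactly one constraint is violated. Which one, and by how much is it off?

Distance(T, H) = 10.9 — off by 8.90.

F = (0.00, 0.00) ✓; F.y = 0.00, P.y = 0.00 ✓; |FP| = 35.00 ✓; ∠(MP, PF) = 90.00° ✓; |MP| = 12.00 ✓; bearing(M→T) − bearing(M→P) = 80.00° ✓; |MT| = 12.00 ✓; ∠(MT, TH) = 90.00° ✓; |TH| = 19.80 ✗.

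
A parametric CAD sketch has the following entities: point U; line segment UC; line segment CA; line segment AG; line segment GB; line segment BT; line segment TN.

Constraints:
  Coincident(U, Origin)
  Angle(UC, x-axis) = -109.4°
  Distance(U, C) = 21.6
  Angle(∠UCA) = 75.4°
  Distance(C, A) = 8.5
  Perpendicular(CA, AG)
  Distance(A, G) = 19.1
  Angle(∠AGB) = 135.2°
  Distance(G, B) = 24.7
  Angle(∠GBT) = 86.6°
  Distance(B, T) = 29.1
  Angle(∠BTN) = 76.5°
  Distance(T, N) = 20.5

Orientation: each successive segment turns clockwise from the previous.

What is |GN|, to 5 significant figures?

23.333

∠GBT = 86.6° gives BT at -82.200° from the x-axis; with |BT| = 29.1, T = (24.638, -23.819). ∠BTN = 76.5° gives TN at 174.30° from the x-axis; with |TN| = 20.5, N = (4.2394, -21.783). Then |GN| = |N − G| = 23.333.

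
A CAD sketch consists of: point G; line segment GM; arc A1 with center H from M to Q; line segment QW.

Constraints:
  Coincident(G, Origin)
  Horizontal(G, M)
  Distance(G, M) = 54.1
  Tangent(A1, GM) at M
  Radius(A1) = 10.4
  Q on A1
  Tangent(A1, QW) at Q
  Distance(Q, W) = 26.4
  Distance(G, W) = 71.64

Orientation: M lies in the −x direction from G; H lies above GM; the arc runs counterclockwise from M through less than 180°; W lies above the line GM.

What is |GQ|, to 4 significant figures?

48.43

Checks: |HQ| = 10.40 ✓; ∠(HQ, QW) = 90.00° ✓; |QW| = 26.40 ✓; |GW| = 71.64 ✓.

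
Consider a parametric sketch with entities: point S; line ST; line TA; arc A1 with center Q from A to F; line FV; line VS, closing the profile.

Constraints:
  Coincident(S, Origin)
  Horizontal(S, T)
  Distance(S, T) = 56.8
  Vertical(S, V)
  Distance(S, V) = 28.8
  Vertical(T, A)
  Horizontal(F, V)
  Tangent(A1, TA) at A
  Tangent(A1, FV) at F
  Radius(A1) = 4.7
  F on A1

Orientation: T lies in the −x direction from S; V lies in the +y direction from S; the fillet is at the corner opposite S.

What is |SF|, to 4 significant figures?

59.53

The virtual corner opposite S is at (-56.80, 28.80). A1 meets TA tangentially, so QA is at right angles to TA and the tangent condition forces QF to be normal to FV, with radius 4.7, so the center Q sits 4.7 in from both sides at Q = (-52.10, 24.10). That places the tangent points at A = (-56.80, 24.10) on TA and F = (-52.10, 28.80) on FV. Then |SF| = |F − S| = 59.53.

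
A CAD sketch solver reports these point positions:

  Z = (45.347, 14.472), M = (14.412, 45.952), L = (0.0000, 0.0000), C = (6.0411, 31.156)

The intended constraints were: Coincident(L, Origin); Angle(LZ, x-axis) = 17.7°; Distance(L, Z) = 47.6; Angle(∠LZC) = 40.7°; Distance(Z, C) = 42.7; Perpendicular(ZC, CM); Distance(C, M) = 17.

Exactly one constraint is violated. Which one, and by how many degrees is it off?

Perpendicular(ZC, CM) — off by 6.50°.

L = (0.00, 0.00) ✓; LZ at 17.70° ✓; |LZ| = 47.60 ✓; ∠LZC = 40.70° ✓; |ZC| = 42.70 ✓; ∠(ZC, CM) = 96.50° ✗; |CM| = 17.00 ✓.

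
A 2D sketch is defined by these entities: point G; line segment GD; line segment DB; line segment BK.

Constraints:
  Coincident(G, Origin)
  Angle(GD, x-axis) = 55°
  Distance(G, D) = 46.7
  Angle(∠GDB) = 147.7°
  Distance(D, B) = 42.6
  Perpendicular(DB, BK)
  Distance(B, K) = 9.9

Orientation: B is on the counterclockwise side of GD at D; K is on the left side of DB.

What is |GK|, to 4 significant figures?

83.44

∠GDB = 147.7°, so DB runs at 55.0° + (180° − 147.7°) = 87.30° from the x-axis; with |DB| = 42.6, B = D + 42.6·(cos 87.30°, sin 87.30°) = (28.79, 80.81). DB ⟂ BK; with |BK| = 9.9 on the left of DB, K = B + 9.9·(-0.9989, 0.04711) = (18.90, 81.27). Then |GK| = |K − G| = 83.44.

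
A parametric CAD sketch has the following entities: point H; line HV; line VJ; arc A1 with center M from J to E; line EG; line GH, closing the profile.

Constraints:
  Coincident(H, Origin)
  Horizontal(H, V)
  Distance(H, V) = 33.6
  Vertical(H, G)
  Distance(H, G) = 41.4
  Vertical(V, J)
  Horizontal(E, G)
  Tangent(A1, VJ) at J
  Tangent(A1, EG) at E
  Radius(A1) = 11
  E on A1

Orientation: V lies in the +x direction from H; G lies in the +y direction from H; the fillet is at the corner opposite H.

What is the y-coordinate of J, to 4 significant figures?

30.40

The virtual corner opposite H is at (33.60, 41.40). The tangent condition forces MJ to be normal to VJ and A1 meets EG tangentially, so ME is at right angles to EG, with radius 11.0, so the center M sits 11.0 in from both sides at M = (22.60, 30.40). That places the tangent points at J = (33.60, 30.40) on VJ and E = (22.60, 41.40) on EG. So J.y = 30.40.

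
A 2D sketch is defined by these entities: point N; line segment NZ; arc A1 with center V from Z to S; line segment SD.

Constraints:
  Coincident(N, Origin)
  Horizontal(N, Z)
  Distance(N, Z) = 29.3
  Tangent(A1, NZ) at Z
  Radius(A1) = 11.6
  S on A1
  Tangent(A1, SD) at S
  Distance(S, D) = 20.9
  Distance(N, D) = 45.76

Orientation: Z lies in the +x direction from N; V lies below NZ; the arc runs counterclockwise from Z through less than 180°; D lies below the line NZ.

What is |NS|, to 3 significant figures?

25.6

N is at the origin; N and Z share the same y with |NZ| = 29.3 and Z on the +x side, so Z = (29.3, 0.00). A1 meets NZ tangentially, so VZ is at right angles to NZ, so V = Z + (0, -11.6) = (29.3, -11.6). Since VS ⟂ SD (tangency), |VD| = √(11.6² + 20.9²) = 23.9 regardless of where S sits on A1. So D lies on both circle(N, 45.76) and circle(V, 23.9); the below-NZ intersection is D = (28.9, -35.5). S is the foot of the tangent from D: S = (19.1, -17.0).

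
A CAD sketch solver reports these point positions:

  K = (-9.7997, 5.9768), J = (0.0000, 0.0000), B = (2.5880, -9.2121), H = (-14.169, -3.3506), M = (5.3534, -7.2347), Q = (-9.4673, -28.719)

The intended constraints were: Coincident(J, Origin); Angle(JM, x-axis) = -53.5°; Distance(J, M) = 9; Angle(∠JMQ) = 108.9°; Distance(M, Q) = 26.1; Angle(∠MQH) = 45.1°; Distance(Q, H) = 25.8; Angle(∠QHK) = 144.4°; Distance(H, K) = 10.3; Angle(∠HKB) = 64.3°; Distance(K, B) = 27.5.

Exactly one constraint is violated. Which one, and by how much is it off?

Distance(K, B) = 27.5 — off by 7.90.

J = (0.00, 0.00) ✓; JM at -53.50° ✓; |JM| = 9.000 ✓; ∠JMQ = 108.9° ✓; |MQ| = 26.10 ✓; ∠MQH = 45.10° ✓; |QH| = 25.80 ✓; ∠QHK = 144.4° ✓; |HK| = 10.30 ✓; ∠HKB = 64.30° ✓; |KB| = 19.60 ✗.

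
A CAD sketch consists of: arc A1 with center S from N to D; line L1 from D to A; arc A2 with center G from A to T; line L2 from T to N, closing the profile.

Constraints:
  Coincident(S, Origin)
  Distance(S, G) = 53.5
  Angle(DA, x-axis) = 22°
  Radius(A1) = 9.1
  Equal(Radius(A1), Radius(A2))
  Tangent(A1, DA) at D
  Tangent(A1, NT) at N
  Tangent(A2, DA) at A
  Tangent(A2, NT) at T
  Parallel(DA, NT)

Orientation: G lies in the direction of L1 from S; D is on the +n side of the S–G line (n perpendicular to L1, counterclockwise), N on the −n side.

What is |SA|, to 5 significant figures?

54.268

The slot axis is L1's direction at 22.0°, so u = (cos 22.0°, sin 22.0°) = (0.92718, 0.37461) and n = (−sin 22.0°, cos 22.0°) = (-0.37461, 0.92718). S is at the origin and G lies 53.5 along u from S, so G = 53.5·u = (49.604, 20.041). Tangency of A1 to both parallel lines with radius 9.1 puts D and N at S ± 9.1·n: D = (-3.4089, 8.4374), N = (3.4089, -8.4374). Equal radii place A and T the same way about G: A = G + 9.1·n = (46.195, 28.479), T = G − 9.1·n = (53.013, 11.604). Then |SA| = |A − S| = 54.268.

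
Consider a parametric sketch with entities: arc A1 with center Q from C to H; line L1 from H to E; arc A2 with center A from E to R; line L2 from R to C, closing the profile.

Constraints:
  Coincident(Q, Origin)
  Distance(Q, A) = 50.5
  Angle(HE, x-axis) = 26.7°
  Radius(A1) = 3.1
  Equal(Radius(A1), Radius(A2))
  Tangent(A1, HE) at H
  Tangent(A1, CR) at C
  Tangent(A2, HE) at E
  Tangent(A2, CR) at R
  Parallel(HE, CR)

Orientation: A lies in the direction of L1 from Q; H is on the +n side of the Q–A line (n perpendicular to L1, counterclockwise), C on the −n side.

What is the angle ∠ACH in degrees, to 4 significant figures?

86.49°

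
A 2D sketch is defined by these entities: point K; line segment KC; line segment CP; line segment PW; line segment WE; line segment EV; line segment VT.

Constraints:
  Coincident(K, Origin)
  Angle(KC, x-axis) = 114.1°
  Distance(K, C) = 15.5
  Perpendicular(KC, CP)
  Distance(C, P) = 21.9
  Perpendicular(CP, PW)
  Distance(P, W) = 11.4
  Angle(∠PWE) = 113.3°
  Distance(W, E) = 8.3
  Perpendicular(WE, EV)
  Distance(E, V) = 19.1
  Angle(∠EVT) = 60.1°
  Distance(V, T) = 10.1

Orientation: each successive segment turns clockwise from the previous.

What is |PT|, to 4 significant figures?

5.418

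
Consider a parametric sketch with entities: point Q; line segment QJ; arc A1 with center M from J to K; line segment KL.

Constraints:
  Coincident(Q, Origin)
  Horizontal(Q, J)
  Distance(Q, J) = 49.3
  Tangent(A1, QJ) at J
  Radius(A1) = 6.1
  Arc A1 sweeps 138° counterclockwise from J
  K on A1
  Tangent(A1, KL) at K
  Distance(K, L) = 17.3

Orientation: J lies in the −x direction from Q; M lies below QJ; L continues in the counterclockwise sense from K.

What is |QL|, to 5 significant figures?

46.212

Q is at the origin; QJ is horizontal with |QJ| = 49.3 and J on the −x side, so J = (-49.300, 0.0000). Since A1 is tangent to QJ there, MJ ⟂ QJ, so M = J + (0, -6.1) = (-49.300, -6.1000). On A1, J sits at bearing 90° from M; a 138° counterclockwise sweep puts K at bearing 228°, so K = M + 6.1·(cos 228°, sin 228°) = (-53.382, -10.633). Tangency of A1 to KL means the radius MK is perpendicular to KL, so KL runs along (−sin 228°, cos 228°); with |KL| = 17.3, L = (-40.525, -22.209). Then |QL| = |L − Q| = 46.212.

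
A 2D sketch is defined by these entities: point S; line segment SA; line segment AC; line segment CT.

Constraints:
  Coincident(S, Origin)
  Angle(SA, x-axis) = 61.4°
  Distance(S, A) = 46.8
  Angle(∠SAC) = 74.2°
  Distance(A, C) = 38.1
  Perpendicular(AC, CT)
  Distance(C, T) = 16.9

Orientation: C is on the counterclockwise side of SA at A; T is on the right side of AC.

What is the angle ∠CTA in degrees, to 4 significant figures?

66.08°

∠SAC = 74.2°, so AC runs at 61.4° + (180° − 74.2°) = 167.2° from the x-axis; with |AC| = 38.1, C = A + 38.1·(cos 167.2°, sin 167.2°) = (-14.75, 49.53). AC is perpendicular to CT; with |CT| = 16.9 on the right of AC, T = C + 16.9·(0.2215, 0.9751) = (-11.01, 66.01). Then cos ∠CTA = TC·TA / (|TC||TA|), giving 66.08°.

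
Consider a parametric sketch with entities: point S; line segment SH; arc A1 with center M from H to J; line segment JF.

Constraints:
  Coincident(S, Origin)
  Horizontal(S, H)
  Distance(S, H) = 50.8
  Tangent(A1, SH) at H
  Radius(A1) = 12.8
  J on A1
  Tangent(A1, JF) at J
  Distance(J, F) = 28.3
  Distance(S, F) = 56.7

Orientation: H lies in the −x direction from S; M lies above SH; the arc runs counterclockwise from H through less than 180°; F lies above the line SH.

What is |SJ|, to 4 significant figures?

40.21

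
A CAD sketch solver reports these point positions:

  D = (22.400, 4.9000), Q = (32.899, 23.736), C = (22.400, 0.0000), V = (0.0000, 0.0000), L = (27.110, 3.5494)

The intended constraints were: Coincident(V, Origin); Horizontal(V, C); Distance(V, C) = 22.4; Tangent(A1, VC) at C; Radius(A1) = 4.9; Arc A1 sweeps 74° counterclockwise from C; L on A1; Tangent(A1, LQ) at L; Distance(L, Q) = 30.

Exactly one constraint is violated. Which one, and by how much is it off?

Distance(L, Q) = 30 — off by 9.00.

V = (0.00, 0.00) ✓; V.y = 0.00, C.y = 0.00 ✓; |VC| = 22.40 ✓; ∠(DC, CV) = 90.00° ✓; |DC| = 4.900 ✓; bearing(D→L) − bearing(D→C) = 74.00° ✓; |DL| = 4.900 ✓; ∠(DL, LQ) = 90.00° ✓; |LQ| = 21.00 ✗.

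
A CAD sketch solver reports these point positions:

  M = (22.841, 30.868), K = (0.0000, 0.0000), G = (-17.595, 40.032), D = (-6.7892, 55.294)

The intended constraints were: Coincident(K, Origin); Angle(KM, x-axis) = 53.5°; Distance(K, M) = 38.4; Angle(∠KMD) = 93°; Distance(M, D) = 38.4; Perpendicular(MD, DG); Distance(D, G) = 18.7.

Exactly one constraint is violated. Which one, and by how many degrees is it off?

Perpendicular(MD, DG) — off by 4.20°.

K = (0.00, 0.00) ✓; KM at 53.50° ✓; |KM| = 38.40 ✓; ∠KMD = 93.00° ✓; |MD| = 38.40 ✓; ∠(MD, DG) = 94.20° ✗; |DG| = 18.70 ✓.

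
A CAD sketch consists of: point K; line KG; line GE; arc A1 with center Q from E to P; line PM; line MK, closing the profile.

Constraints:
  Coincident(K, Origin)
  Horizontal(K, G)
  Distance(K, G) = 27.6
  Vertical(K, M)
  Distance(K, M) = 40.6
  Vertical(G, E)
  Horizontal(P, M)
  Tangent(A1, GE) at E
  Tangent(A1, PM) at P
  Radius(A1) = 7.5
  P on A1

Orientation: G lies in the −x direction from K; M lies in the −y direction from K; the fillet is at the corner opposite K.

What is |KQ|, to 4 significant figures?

38.72

K and M share the same x with |KM| = 40.6 and M on the −y side, so M = (0.000, -40.60). The virtual corner opposite K is at (-27.60, -40.60). Since A1 is tangent to GE there, QE ⟂ GE and tangency of A1 to PM means the radius QP is perpendicular to PM, with radius 7.5, so the center Q sits 7.5 in from both sides at Q = (-20.10, -33.10). Then |KQ| = |Q − K| = 38.72.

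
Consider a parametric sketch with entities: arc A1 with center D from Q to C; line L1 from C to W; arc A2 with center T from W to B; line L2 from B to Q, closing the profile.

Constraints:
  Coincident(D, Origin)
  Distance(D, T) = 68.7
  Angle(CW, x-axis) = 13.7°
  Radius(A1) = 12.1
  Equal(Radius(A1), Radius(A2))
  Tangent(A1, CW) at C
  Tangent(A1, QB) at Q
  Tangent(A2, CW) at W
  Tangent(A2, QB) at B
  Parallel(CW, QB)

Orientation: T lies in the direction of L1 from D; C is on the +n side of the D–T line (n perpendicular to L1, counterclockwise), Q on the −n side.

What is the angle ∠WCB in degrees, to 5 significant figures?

19.405°

The slot axis is L1's direction at 13.7°, so u = (cos 13.7°, sin 13.7°) = (0.97155, 0.23684) and n = (−sin 13.7°, cos 13.7°) = (-0.23684, 0.97155). D is at the origin and T lies 68.7 along u from D, so T = 68.7·u = (66.745, 16.271). Tangency of A1 to both parallel lines with radius 12.1 puts C and Q at D ± 12.1·n: C = (-2.8657, 11.756), Q = (2.8657, -11.756). Equal radii place W and B the same way about T: W = T + 12.1·n = (63.880, 28.027), B = T − 12.1·n = (69.611, 4.5150). Then cos ∠WCB = CW·CB / (|CW||CB|), giving 19.405°.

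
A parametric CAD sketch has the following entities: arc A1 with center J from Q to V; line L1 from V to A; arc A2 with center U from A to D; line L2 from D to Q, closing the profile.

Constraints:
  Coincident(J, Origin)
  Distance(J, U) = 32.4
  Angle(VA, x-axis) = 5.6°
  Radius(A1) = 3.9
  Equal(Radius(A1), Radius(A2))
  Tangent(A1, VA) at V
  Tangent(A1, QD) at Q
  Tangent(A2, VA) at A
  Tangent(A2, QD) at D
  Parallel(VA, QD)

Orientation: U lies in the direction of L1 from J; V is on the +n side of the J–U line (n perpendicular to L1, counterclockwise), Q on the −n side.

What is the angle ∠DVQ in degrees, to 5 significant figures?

76.464°

The slot axis is L1's direction at 5.6°, so u = (cos 5.6°, sin 5.6°) = (0.99523, 0.097583) and n = (−sin 5.6°, cos 5.6°) = (-0.097583, 0.99523). J is at the origin and U lies 32.4 along u from J, so U = 32.4·u = (32.245, 3.1617). Tangency of A1 to both parallel lines with radius 3.9 puts V and Q at J ± 3.9·n: V = (-0.38057, 3.8814), Q = (0.38057, -3.8814). Equal radii place A and D the same way about U: A = U + 3.9·n = (31.865, 7.0431), D = U − 3.9·n = (32.626, -0.71970). Then cos ∠DVQ = VD·VQ / (|VD||VQ|), giving 76.464°.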